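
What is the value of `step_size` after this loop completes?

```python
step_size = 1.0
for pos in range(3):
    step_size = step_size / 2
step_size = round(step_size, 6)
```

Halving LR 3 times: 1 / 2^3
`step_size` takes the values: 1.0 → 0.5 → 0.25 → 0.125

Answer: 0.125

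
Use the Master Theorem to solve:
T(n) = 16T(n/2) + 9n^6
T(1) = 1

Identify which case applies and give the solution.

a=16, b=2, f(n)=9n^6. log_2(16) = 4. Since c=6 > 4 and the regularity condition holds (16(n/2)^6 = (16/2^6)n^6 with 16/2^6 < 1), Case 3 applies: T(n) = Θ(f(n)) = O(n^6).

Answer: O(n^6) - Case 3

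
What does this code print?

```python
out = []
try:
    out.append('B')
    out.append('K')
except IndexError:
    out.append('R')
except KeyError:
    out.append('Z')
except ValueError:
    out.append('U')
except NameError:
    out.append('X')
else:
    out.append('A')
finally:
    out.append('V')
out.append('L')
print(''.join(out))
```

Execution trace: 'B' (try body) → 'K' (try body, no exception) → 'A' (else) → 'V' (finally) → 'L' (after the try/except). Output: BKAVL

Answer: BKAVL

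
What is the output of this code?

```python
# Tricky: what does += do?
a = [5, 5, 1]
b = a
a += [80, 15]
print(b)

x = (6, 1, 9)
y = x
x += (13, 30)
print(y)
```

Key concept: += behavior differs for mutable vs immutable.
Step by step:
`a = [5, 5, 1]` → a = [5, 5, 1]
`b = a` → b = [5, 5, 1] (same object as a)
`a += [80, 15]` → a = [5, 5, 1, 80, 15] (same object as b); b = [5, 5, 1, 80, 15] (same object as a)
`print(b)` → prints [5, 5, 1, 80, 15]
`x = (6, 1, 9)` → x = (6, 1, 9)
`y = x` → y = (6, 1, 9)
`x += (13, 30)` → x = (6, 1, 9, 13, 30)
`print(y)` → prints (6, 1, 9)

Answer:
[5, 5, 1, 80, 15]
(6, 1, 9)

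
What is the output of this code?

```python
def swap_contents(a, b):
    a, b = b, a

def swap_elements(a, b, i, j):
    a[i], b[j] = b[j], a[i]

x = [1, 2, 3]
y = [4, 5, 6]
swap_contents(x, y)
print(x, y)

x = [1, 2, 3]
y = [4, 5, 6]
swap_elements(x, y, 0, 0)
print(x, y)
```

Key concept: parameter rebinding vs mutation.
Step by step:
`x = [1, 2, 3]` → x = [1, 2, 3]
`y = [4, 5, 6]` → y = [4, 5, 6]
`swap_contents(x, y)` → no visible change to tracked variables
`print(x, y)` → prints [1, 2, 3] [4, 5, 6]
`x = [1, 2, 3]` → x = [1, 2, 3]
`y = [4, 5, 6]` → y = [4, 5, 6]
`swap_elements(x, y, 0, 0)` → x = [4, 2, 3]; y = [1, 5, 6]
`print(x, y)` → prints [4, 2, 3] [1, 5, 6]

Answer:
[1, 2, 3] [4, 5, 6]
[4, 2, 3] [1, 5, 6]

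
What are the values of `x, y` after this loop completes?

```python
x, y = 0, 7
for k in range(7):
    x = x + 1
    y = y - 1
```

x goes 0→7, y goes 7→0
`x, y` takes the values: (0, 7) → (1, 7) → (1, 6) → (2, 6) → (2, 5) → (3, 5) → (3, 4) → (4, 4) → (4, 3) → (5, 3) → (5, 2) → (6, 2) → (6, 1) → (7, 1) → (7, 0)

Answer: 7, 0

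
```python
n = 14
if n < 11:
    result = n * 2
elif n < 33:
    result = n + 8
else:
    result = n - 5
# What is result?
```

Trace:
`n = 14` → n = 14
`if n < 11: ...` → n < 11 is False, n < 33 is True → result = 22
So result = 22

Answer: 22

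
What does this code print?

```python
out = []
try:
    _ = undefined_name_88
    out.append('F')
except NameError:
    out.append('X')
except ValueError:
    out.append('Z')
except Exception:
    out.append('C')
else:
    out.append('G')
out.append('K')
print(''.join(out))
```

Execution trace: 'X' (except NameError) → 'K' (after the try/except). Output: XK

Answer: XK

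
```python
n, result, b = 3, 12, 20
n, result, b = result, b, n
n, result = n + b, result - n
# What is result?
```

Trace:
`n, result, b = 3, 12, 20` → n = 3; result = 12; b = 20
`n, result, b = result, b, n` → n = 12; result = 20; b = 3
`n, result = n + b, result - n` → n = 15; result = 8
So result = 8

Answer: 8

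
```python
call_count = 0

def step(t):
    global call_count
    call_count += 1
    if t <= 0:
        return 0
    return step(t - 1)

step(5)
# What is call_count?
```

Linear recursion stepping by 1: 6 calls from t=5 down to ≤0.

Answer: 6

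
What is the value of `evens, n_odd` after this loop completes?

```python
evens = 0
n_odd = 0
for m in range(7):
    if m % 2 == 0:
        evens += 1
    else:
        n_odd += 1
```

Count evens and odds in range(7)
`evens, n_odd` takes the values: (0, 0) → (1, 0) → (1, 1) → (2, 1) → (2, 2) → (3, 2) → (3, 3) → (4, 3)

Answer: 4, 3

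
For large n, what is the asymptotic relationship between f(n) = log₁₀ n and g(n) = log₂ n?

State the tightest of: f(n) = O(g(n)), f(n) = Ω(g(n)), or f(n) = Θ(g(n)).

log₁₀ n vs log₂ n: f(n) = Θ(g(n)) — they are asymptotically equivalent (log bases differ by a constant factor).

Answer: f(n) = Θ(g(n)) — they are asymptotically equivalent (log bases differ by a constant factor).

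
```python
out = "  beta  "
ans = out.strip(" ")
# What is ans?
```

Trace:
`out = "  beta  "` → out = '  beta  '
`ans = out.strip(" ")` → ans = 'beta'
So ans = 'beta'

Answer: 'beta'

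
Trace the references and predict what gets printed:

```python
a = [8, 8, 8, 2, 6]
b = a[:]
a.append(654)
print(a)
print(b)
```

Key concept: slice [:] creates copy.
Step by step:
`a = [8, 8, 8, 2, 6]` → a = [8, 8, 8, 2, 6]
`b = a[:]` → b = [8, 8, 8, 2, 6]
`a.append(654)` → a = [8, 8, 8, 2, 6, 654]
`print(a)` → prints [8, 8, 8, 2, 6, 654]
`print(b)` → prints [8, 8, 8, 2, 6]

Answer:
[8, 8, 8, 2, 6, 654]
[8, 8, 8, 2, 6]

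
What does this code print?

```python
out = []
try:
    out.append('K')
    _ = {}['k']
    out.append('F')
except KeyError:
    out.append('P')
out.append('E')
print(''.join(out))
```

Execution trace: 'K' (try body) → 'P' (except KeyError) → 'E' (after the try/except). Output: KPE

Answer: KPE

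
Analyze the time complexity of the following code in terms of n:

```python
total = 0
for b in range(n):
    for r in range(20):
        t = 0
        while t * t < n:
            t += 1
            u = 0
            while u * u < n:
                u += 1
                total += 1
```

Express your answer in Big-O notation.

Each loop level contributes: n × 1 × √n × √n. Multiplying the contributions gives O(n^2).

Answer: O(n^2)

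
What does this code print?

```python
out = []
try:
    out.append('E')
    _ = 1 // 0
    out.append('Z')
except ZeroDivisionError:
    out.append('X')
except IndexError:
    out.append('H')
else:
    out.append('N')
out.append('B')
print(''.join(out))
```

Execution trace: 'E' (try body) → 'X' (except ZeroDivisionError) → 'B' (after the try/except). Output: EXB

Answer: EXB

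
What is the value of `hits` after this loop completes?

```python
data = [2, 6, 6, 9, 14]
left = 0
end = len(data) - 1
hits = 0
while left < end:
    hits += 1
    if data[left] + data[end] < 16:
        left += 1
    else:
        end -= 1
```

Steps to find pair summing to 16
`hits` takes the values: 0 → 1 → 2 → 3 → 4

Answer: 4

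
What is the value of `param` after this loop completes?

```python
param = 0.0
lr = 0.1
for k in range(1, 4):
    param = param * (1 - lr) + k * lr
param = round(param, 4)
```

Moving average with lr=0.1
`param` takes the values: 0.0 → 0.1 → 0.29 → 0.561

Answer: 0.561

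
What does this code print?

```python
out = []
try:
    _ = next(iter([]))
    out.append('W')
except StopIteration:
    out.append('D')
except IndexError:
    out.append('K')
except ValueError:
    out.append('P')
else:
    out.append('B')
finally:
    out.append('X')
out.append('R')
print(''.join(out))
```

Execution trace: 'D' (except StopIteration) → 'X' (finally) → 'R' (after the try/except). Output: DXR

Answer: DXR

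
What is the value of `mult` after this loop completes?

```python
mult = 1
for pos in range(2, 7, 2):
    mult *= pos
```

Product of even numbers 2 to 6
`mult` takes the values: 1 → 2 → 8 → 48

Answer: 48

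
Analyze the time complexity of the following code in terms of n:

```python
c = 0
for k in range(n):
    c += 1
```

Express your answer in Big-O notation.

Each loop level contributes: n. Multiplying the contributions gives O(n).

Answer: O(n)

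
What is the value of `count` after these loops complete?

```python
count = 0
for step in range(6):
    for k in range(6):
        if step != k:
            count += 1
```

6² - 6 (exclude diagonal)
`count` takes the values: 0 → 1 → 2 → 3 → 4 → 5 → 6 → 7 → 8 → 9 → 10 → 11 → 12 → 13 → 14 → 15 → 16 → 17 → 18 → 19 → 20 → 21 → 22 → 23 → 24 → 25 → 26 → 27 → 28 → 29 → 30

Answer: 30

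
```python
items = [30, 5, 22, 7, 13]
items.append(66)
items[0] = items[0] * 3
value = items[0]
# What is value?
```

Trace:
`items = [30, 5, 22, 7, 13]` → items = [30, 5, 22, 7, 13]
`items.append(66)` → items = [30, 5, 22, 7, 13, 66]
`items[0] = items[0] * 3` → items = [90, 5, 22, 7, 13, 66]
`value = items[0]` → value = 90
So value = 90

Answer: 90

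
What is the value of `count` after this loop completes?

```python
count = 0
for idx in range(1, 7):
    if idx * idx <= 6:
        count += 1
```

Count numbers where idx² ≤ 6
`count` takes the values: 0 → 1 → 2

Answer: 2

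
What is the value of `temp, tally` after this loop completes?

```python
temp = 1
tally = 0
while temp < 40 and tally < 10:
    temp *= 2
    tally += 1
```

Double until >= 40 or 10 iterations
`temp, tally` takes the values: (1, 0) → (2, 0) → (2, 1) → (4, 1) → (4, 2) → (8, 2) → (8, 3) → (16, 3) → (16, 4) → (32, 4) → (32, 5) → (64, 5) → (64, 6)

Answer: 64, 6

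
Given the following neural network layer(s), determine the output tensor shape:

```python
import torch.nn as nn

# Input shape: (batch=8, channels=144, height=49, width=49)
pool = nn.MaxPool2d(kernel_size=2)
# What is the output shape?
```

Input: (8, 144, 49, 49) -> Output: (8, 144, 24, 24)

Answer: (8, 144, 24, 24)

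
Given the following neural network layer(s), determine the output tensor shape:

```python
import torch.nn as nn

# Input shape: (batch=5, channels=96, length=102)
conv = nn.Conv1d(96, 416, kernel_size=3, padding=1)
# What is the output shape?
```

Input: (5, 96, 102) -> Output: (5, 416, 102)

Answer: (5, 416, 102)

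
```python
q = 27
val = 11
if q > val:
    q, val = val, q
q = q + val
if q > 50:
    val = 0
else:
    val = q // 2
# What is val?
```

Trace:
`q = 27` → q = 27
`val = 11` → val = 11
`if q > val: ...` → q > val is True → q = 11; val = 27
`q = q + val` → q = 38
`if q > 50: ...` → q > 50 is False, take else branch → val = 19
So val = 19

Answer: 19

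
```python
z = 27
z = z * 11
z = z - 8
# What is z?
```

Trace:
`z = 27` → z = 27
`z = z * 11` → z = 297
`z = z - 8` → z = 289
So z = 289

Answer: 289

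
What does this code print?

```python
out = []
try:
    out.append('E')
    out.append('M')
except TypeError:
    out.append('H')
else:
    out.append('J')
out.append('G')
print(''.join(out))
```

Execution trace: 'E' (try body) → 'M' (try body, no exception) → 'J' (else) → 'G' (after the try/except). Output: EMJG

Answer: EMJG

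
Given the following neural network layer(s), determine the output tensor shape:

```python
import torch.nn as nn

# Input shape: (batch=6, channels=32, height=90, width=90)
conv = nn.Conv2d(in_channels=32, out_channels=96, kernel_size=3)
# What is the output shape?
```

Input: (6, 32, 90, 90) -> Output: (6, 96, 88, 88)

Answer: (6, 96, 88, 88)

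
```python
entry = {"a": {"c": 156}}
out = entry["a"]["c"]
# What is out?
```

Trace:
`entry = {"a": {"c": 156}}` → entry = {'a': {'c': 156}}
`out = entry["a"]["c"]` → out = 156
So out = 156

Answer: 156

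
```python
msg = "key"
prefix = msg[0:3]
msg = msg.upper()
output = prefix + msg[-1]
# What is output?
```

Trace:
`msg = "key"` → msg = 'key'
`prefix = msg[0:3]` → prefix = 'key'
`msg = msg.upper()` → msg = 'KEY'
`output = prefix + msg[-1]` → output = 'keyY'
So output = 'keyY'

Answer: 'keyY'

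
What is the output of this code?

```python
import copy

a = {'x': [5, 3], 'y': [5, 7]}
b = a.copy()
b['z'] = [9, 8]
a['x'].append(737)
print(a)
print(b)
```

Key concept: shallow copy of dict with mutable values.
Step by step:
`a = {'x': [5, 3], 'y': [5, 7]}` → a = {'x': [5, 3], 'y': [5, 7]}
`b = a.copy()` → b = {'x': [5, 3], 'y': [5, 7]}
`b['z'] = [9, 8]` → b = {'x': [5, 3], 'y': [5, 7], 'z': [9, 8]}
`a['x'].append(737)` → a = {'x': [5, 3, 737], 'y': [5, 7]}; b = {'x': [5, 3, 737], 'y': [5, 7], 'z': [9, 8]}
`print(a)` → prints {'x': [5, 3, 737], 'y': [5, 7]}
`print(b)` → prints {'x': [5, 3, 737], 'y': [5, 7], 'z': [9, 8]}

Answer:
{'x': [5, 3, 737], 'y': [5, 7]}
{'x': [5, 3, 737], 'y': [5, 7], 'z': [9, 8]}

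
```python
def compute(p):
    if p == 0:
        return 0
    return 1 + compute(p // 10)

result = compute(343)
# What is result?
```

Count of digits of 343: 3

Answer: 3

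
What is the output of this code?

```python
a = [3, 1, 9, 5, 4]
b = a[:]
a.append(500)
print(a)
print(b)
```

Key concept: slice [:] creates copy.
Step by step:
`a = [3, 1, 9, 5, 4]` → a = [3, 1, 9, 5, 4]
`b = a[:]` → b = [3, 1, 9, 5, 4]
`a.append(500)` → a = [3, 1, 9, 5, 4, 500]
`print(a)` → prints [3, 1, 9, 5, 4, 500]
`print(b)` → prints [3, 1, 9, 5, 4]

Answer:
[3, 1, 9, 5, 4, 500]
[3, 1, 9, 5, 4]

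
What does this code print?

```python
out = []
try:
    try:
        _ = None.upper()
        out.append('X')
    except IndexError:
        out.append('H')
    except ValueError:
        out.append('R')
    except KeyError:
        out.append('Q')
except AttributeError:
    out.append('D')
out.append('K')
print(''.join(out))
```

Execution trace: 'D' (outer except AttributeError) → 'K' (after the try/except). Output: DK

Answer: DK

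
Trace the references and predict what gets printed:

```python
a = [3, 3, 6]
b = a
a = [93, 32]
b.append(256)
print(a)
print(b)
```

Key concept: rebinding vs mutation: a is rebound to a new list, b still points at the original.
Step by step:
`a = [3, 3, 6]` → a = [3, 3, 6]
`b = a` → b = [3, 3, 6] (same object as a)
`a = [93, 32]` → a = [93, 32]
`b.append(256)` → b = [3, 3, 6, 256]
`print(a)` → prints [93, 32]
`print(b)` → prints [3, 3, 6, 256]

Answer:
[93, 32]
[3, 3, 6, 256]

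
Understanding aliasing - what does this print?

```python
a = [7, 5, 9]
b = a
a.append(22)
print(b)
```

Key concept: basic list aliasing.
Step by step:
`a = [7, 5, 9]` → a = [7, 5, 9]
`b = a` → b = [7, 5, 9] (same object as a)
`a.append(22)` → a = [7, 5, 9, 22] (same object as b); b = [7, 5, 9, 22] (same object as a)
`print(b)` → prints [7, 5, 9, 22]

Answer: [7, 5, 9, 22]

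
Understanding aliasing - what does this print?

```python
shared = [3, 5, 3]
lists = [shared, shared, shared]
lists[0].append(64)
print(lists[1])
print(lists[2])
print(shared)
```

Key concept: list of same reference.
Step by step:
`shared = [3, 5, 3]` → shared = [3, 5, 3]
`lists = [shared, shared, shared]` → lists = [[3, 5, 3], [3, 5, 3], [3, 5, 3]]
`lists[0].append(64)` → shared = [3, 5, 3, 64]; lists = [[3, 5, 3, 64], [3, 5, 3, 64], [3, 5, 3, 64]]
`print(lists[1])` → prints [3, 5, 3, 64]
`print(lists[2])` → prints [3, 5, 3, 64]
`print(shared)` → prints [3, 5, 3, 64]

Answer:
[3, 5, 3, 64]
[3, 5, 3, 64]
[3, 5, 3, 64]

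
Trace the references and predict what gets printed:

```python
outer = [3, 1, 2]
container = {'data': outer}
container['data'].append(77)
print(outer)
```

Key concept: dict holds reference to list.
Step by step:
`outer = [3, 1, 2]` → outer = [3, 1, 2]
`container = {'data': outer}` → container = {'data': [3, 1, 2]}
`container['data'].append(77)` → outer = [3, 1, 2, 77]; container = {'data': [3, 1, 2, 77]}
`print(outer)` → prints [3, 1, 2, 77]

Answer: [3, 1, 2, 77]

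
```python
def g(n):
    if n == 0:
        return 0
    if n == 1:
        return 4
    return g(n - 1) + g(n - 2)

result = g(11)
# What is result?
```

Build up from base cases: g(0)=0, g(1)=4, g(2)=4, g(3)=8, g(4)=12, g(5)=20, g(6)=32, ..., g(11)=356

Answer: 356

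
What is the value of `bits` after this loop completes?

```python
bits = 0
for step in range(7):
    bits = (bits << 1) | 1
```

Build 7 consecutive 1-bits: 0b1111111
`bits` takes the values: 0 → 1 → 3 → 7 → 15 → 31 → 63 → 127

Answer: 127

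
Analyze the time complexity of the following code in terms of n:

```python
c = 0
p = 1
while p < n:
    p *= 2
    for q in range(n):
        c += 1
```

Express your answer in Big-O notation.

Each loop level contributes: log n × n. Multiplying the contributions gives O(n log n).

Answer: O(n log n)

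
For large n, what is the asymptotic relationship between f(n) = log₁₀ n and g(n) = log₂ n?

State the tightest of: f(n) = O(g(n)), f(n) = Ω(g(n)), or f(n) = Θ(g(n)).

log₁₀ n vs log₂ n: f(n) = Θ(g(n)) — they are asymptotically equivalent (log bases differ by a constant factor).

Answer: f(n) = Θ(g(n)) — they are asymptotically equivalent (log bases differ by a constant factor).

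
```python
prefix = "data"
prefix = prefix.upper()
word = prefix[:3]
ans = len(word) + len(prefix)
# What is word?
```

Trace:
`prefix = "data"` → prefix = 'data'
`prefix = prefix.upper()` → prefix = 'DATA'
`word = prefix[:3]` → word = 'DAT'
`ans = len(word) + len(prefix)` → ans = 7
So word = 'DAT'

Answer: 'DAT'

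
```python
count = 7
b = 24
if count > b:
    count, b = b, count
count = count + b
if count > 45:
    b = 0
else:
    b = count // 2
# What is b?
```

Trace:
`count = 7` → count = 7
`b = 24` → b = 24
`if count > b: ...` → count > b is False → no variable changes
`count = count + b` → count = 31
`if count > 45: ...` → count > 45 is False, take else branch → b = 15
So b = 15

Answer: 15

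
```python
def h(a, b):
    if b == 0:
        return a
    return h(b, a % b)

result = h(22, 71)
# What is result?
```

h(22, 71) -> h(71, 22) -> h(22, 5) -> h(5, 2) -> h(2, 1) -> h(1, 0) -> 1

Answer: 1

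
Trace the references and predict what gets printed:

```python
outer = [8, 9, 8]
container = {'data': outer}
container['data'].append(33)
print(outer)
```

Key concept: dict holds reference to list.
Step by step:
`outer = [8, 9, 8]` → outer = [8, 9, 8]
`container = {'data': outer}` → container = {'data': [8, 9, 8]}
`container['data'].append(33)` → outer = [8, 9, 8, 33]; container = {'data': [8, 9, 8, 33]}
`print(outer)` → prints [8, 9, 8, 33]

Answer: [8, 9, 8, 33]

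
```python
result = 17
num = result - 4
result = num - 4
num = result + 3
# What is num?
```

Trace:
`result = 17` → result = 17
`num = result - 4` → num = 13
`result = num - 4` → result = 9
`num = result + 3` → num = 12
So num = 12

Answer: 12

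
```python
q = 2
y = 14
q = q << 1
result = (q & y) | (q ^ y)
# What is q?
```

Trace:
`q = 2` → q = 2
`y = 14` → y = 14
`q = q << 1` → q = 4
`result = (q & y) | (q ^ y)` → result = 14
So q = 4

Answer: 4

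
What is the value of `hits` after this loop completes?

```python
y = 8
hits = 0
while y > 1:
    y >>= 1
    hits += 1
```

Count right shifts until 1
`hits` takes the values: 0 → 1 → 2 → 3

Answer: 3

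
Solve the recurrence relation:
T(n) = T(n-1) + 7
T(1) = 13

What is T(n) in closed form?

Unrolling: T(n) = T(1) + 7·(n-1) = 13 + 7(n-1) = 7n + 6.

Answer: T(n) = 7n + 6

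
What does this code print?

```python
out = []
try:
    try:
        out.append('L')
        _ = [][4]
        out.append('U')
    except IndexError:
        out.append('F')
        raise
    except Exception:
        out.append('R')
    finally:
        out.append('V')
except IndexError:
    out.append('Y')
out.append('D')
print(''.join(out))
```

Execution trace: 'L' (inner try body) → 'F' (inner except IndexError) → 'V' (inner finally) → 'Y' (outer except IndexError) → 'D' (after the try/except). Output: LFVYD

Answer: LFVYD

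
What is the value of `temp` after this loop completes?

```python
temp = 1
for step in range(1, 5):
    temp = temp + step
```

Start at 1, add 1 through 4
`temp` takes the values: 1 → 2 → 4 → 7 → 11

Answer: 11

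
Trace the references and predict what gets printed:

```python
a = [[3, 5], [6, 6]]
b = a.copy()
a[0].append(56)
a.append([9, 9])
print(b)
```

Key concept: shallow copy with nested lists.
Step by step:
`a = [[3, 5], [6, 6]]` → a = [[3, 5], [6, 6]]
`b = a.copy()` → b = [[3, 5], [6, 6]]
`a[0].append(56)` → a = [[3, 5, 56], [6, 6]]; b = [[3, 5, 56], [6, 6]]
`a.append([9, 9])` → a = [[3, 5, 56], [6, 6], [9, 9]]
`print(b)` → prints [[3, 5, 56], [6, 6]]

Answer: [[3, 5, 56], [6, 6]]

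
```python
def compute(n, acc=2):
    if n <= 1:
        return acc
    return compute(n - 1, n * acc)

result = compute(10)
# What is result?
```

Accumulator trace (n, acc): (10, 2) -> (9, 20) -> (8, 180) -> (7, 1440) -> (6, 10080) -> (5, 60480) -> (4, 302400) -> (3, 1209600) -> (2, 3628800) -> (1, 7257600) -> return 7257600

Answer: 7257600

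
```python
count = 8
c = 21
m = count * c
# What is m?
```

Trace:
`count = 8` → count = 8
`c = 21` → c = 21
`m = count * c` → m = 168
So m = 168

Answer: 168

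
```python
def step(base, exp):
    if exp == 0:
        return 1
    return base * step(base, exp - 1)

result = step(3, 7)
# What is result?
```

step(3, 7) = 3 * 3 * 3 * 3 * 3 * 3 * 3 = 2187

Answer: 2187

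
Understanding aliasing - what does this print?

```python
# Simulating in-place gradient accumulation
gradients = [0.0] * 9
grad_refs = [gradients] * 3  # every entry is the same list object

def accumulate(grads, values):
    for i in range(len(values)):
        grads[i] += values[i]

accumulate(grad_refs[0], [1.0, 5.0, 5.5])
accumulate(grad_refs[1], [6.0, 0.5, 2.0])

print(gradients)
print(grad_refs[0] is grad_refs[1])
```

Key concept: gradient accumulation aliasing.
Step by step:
`gradients = [0.0] * 9` → gradients = [0.0, 0.0, 0.0, 0.0, 0.0, 0.0, 0.0, 0.0, 0.0]
`grad_refs = [gradients] * 3` → grad_refs = [[0.0, 0.0, 0.0, 0.0, 0.0, 0.0, 0.0, 0.0, 0.0], [0.0, 0.0, 0.0, 0.0, 0.0, 0.0, 0.0, 0.0, 0.0], [0.0, 0.0, 0.0, 0.0, 0.0, 0.0, 0.0, 0.0, 0.0]]
`accumulate(grad_refs[0], [1.0, 5.0, 5.5])` → gradients = [1.0, 5.0, 5.5, 0.0, 0.0, 0.0, 0.0, 0.0, 0.0]; grad_refs = [[1.0, 5.0, 5.5, 0.0, 0.0, 0.0, 0.0, 0.0, 0.0], [1.0, 5.0, 5.5, 0.0, 0.0, 0.0, 0.0, 0.0, 0.0], [1.0, 5.0, 5.5, 0.0, 0.0, 0.0, 0.0, 0.0, 0.0]]
`accumulate(grad_refs[1], [6.0, 0.5, 2.0])` → gradients = [7.0, 5.5, 7.5, 0.0, 0.0, 0.0, 0.0, 0.0, 0.0]; grad_refs = [[7.0, 5.5, 7.5, 0.0, 0.0, 0.0, 0.0, 0.0, 0.0], [7.0, 5.5, 7.5, 0.0, 0.0, 0.0, 0.0, 0.0, 0.0], [7.0, 5.5, 7.5, 0.0, 0.0, 0.0, 0.0, 0.0, 0.0]]
`print(gradients)` → prints [7.0, 5.5, 7.5, 0.0, 0.0, 0.0, 0.0, 0.0, 0.0]
`print(grad_refs[0] is grad_refs[1])` → prints True

Answer:
[7.0, 5.5, 7.5, 0.0, 0.0, 0.0, 0.0, 0.0, 0.0]
True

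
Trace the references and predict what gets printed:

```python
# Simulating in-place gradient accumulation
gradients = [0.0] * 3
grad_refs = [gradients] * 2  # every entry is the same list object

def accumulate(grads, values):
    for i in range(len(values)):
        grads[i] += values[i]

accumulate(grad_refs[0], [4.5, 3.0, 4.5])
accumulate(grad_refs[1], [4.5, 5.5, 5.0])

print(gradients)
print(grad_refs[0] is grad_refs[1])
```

Key concept: gradient accumulation aliasing.
Step by step:
`gradients = [0.0] * 3` → gradients = [0.0, 0.0, 0.0]
`grad_refs = [gradients] * 2` → grad_refs = [[0.0, 0.0, 0.0], [0.0, 0.0, 0.0]]
`accumulate(grad_refs[0], [4.5, 3.0, 4.5])` → gradients = [4.5, 3.0, 4.5]; grad_refs = [[4.5, 3.0, 4.5], [4.5, 3.0, 4.5]]
`accumulate(grad_refs[1], [4.5, 5.5, 5.0])` → gradients = [9.0, 8.5, 9.5]; grad_refs = [[9.0, 8.5, 9.5], [9.0, 8.5, 9.5]]
`print(gradients)` → prints [9.0, 8.5, 9.5]
`print(grad_refs[0] is grad_refs[1])` → prints True

Answer:
[9.0, 8.5, 9.5]
True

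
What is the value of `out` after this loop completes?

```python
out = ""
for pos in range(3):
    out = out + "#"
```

Repeat '#' 3 times
`out` takes the values: "" → "#" → "##" → "###"

Answer: "###"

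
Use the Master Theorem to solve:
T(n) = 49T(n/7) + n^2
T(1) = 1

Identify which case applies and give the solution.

a=49, b=7, f(n)=n^2. log_7(49) = 2. Since c=2 = 2, Case 2 applies: T(n) = Θ(n^log_b(a) · log n) = O(n^2 log n).

Answer: O(n^2 log n) - Case 2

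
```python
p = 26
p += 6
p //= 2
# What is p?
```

Trace:
`p = 26` → p = 26
`p += 6` → p = 32
`p //= 2` → p = 16
So p = 16

Answer: 16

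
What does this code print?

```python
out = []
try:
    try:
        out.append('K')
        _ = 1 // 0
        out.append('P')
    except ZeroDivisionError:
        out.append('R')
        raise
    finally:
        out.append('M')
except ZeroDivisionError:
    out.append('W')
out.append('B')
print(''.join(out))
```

Execution trace: 'K' (inner try body) → 'R' (inner except ZeroDivisionError) → 'M' (inner finally) → 'W' (outer except ZeroDivisionError) → 'B' (after the try/except). Output: KRMWB

Answer: KRMWB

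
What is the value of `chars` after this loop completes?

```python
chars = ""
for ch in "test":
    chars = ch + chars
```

Reverse 'test'
`chars` takes the values: "" → "t" → "et" → "set" → "tset"

Answer: "tset"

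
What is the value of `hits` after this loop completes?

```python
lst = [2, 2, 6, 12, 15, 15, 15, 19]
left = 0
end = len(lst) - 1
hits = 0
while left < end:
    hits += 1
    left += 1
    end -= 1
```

Iterations until pointers meet (list length 8)
`hits` takes the values: 0 → 1 → 2 → 3 → 4

Answer: 4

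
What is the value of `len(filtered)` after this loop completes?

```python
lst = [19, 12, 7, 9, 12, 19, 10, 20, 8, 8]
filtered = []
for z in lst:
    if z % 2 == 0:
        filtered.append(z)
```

Count even numbers in [19, 12, 7, 9, 12, 19, 10, 20, 8, 8]
`filtered` takes the values: [] → [12] → [12, 12] → [12, 12, 10] → [12, 12, 10, 20] → [12, 12, 10, 20, 8] → [12, 12, 10, 20, 8, 8]
So `len(filtered)` = 6

Answer: 6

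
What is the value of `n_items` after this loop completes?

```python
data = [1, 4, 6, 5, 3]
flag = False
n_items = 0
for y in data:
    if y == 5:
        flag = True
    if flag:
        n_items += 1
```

Count elements after first 5 in [1, 4, 6, 5, 3]
`n_items` takes the values: 0 → 1 → 2

Answer: 2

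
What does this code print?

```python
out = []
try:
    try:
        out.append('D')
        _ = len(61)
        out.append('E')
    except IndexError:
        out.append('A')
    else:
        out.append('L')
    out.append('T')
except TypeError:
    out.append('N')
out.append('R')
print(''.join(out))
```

Execution trace: 'D' (inner try body) → 'N' (except TypeError) → 'R' (after the try/except). Output: DNR

Answer: DNR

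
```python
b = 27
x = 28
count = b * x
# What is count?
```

Trace:
`b = 27` → b = 27
`x = 28` → x = 28
`count = b * x` → count = 756
So count = 756

Answer: 756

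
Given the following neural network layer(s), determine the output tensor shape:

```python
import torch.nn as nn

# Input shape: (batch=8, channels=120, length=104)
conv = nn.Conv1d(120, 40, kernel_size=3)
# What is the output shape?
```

Input: (8, 120, 104) -> Output: (8, 40, 102)

Answer: (8, 40, 102)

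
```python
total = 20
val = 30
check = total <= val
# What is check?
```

Trace:
`total = 20` → total = 20
`val = 30` → val = 30
`check = total <= val` → check = True
So check = True

Answer: True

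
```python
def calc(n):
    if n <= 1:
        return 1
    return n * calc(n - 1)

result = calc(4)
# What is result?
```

calc(4) = 4 * 3 * 2 * 1 = 24

Answer: 24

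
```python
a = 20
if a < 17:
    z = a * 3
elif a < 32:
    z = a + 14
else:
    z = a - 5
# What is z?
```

Trace:
`a = 20` → a = 20
`if a < 17: ...` → a < 17 is False, a < 32 is True → z = 34
So z = 34

Answer: 34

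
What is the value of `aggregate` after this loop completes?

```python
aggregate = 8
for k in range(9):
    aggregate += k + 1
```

Start at 8, add 1 to 9 = 53
`aggregate` takes the values: 8 → 9 → 11 → 14 → 18 → 23 → 29 → 36 → 44 → 53

Answer: 53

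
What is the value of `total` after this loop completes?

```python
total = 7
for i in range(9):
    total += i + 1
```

Start at 7, add 1 to 9 = 52
`total` takes the values: 7 → 8 → 10 → 13 → 17 → 22 → 28 → 35 → 43 → 52

Answer: 52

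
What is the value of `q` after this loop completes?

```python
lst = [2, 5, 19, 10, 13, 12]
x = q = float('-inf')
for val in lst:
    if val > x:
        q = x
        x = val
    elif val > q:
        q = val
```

Second largest (with repeats) in [2, 5, 19, 10, 13, 12]
`q` takes the values: -inf → 2 → 5 → 10 → 13

Answer: 13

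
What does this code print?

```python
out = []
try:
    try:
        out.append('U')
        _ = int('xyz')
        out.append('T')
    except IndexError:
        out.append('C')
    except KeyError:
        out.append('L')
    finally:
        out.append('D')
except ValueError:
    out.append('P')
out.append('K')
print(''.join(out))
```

Execution trace: 'U' (try body) → 'D' (finally) → 'P' (outer except ValueError) → 'K' (after the try/except). Output: UDPK

Answer: UDPK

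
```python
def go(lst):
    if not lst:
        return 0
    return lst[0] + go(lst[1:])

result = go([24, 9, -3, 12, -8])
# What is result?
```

24 + 9 + (-3) + 12 + (-8) + 0 = 34

Answer: 34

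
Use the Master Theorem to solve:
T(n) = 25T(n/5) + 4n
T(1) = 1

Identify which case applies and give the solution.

a=25, b=5, f(n)=4n. log_5(25) = 2. Since c=1 < 2, Case 1 applies: T(n) = Θ(n^log_b(a)) = O(n^2).

Answer: O(n^2) - Case 1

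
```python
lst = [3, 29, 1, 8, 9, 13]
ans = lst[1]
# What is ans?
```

Trace:
`lst = [3, 29, 1, 8, 9, 13]` → lst = [3, 29, 1, 8, 9, 13]
`ans = lst[1]` → ans = 29
So ans = 29

Answer: 29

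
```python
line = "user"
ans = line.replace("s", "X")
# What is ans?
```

Trace:
`line = "user"` → line = 'user'
`ans = line.replace("s", "X")` → ans = 'uXer'
So ans = 'uXer'

Answer: 'uXer'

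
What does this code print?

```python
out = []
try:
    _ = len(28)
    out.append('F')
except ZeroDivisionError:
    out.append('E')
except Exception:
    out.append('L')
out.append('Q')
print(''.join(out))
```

Execution trace: 'L' (except Exception) → 'Q' (after the try/except). Output: LQ

Answer: LQ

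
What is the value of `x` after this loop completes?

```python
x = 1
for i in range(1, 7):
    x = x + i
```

Start at 1, add 1 through 6
`x` takes the values: 1 → 2 → 4 → 7 → 11 → 16 → 22

Answer: 22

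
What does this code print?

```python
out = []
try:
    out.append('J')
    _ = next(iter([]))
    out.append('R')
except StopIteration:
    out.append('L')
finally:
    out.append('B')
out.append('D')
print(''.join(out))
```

Execution trace: 'J' (try body) → 'L' (except StopIteration) → 'B' (finally) → 'D' (after the try/except). Output: JLBD

Answer: JLBD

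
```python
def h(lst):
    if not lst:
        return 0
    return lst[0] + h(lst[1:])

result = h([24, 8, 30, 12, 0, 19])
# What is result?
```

24 + 8 + 30 + 12 + 0 + 19 + 0 = 93

Answer: 93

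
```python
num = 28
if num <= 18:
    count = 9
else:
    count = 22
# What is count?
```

Trace:
`num = 28` → num = 28
`if num <= 18: ...` → num <= 18 is False, take else branch → count = 22
So count = 22

Answer: 22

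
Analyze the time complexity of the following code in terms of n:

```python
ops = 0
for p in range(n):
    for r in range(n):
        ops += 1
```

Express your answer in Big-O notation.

Each loop level contributes: n × n. Multiplying the contributions gives O(n^2).

Answer: O(n^2)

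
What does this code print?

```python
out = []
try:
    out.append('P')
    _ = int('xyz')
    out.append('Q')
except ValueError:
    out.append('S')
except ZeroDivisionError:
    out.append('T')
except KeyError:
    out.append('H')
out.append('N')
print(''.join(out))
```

Execution trace: 'P' (try body) → 'S' (except ValueError) → 'N' (after the try/except). Output: PSN

Answer: PSN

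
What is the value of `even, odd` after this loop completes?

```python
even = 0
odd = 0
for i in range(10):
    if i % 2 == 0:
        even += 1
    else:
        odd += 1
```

Count evens and odds in range(10)
`even, odd` takes the values: (0, 0) → (1, 0) → (1, 1) → (2, 1) → (2, 2) → (3, 2) → (3, 3) → (4, 3) → (4, 4) → (5, 4) → (5, 5)

Answer: 5, 5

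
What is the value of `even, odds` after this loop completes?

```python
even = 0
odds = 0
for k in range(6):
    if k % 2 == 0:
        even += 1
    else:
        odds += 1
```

Count evens and odds in range(6)
`even, odds` takes the values: (0, 0) → (1, 0) → (1, 1) → (2, 1) → (2, 2) → (3, 2) → (3, 3)

Answer: 3, 3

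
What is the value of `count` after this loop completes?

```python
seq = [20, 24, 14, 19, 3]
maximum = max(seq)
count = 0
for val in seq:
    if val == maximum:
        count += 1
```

Count of max value 24 in [20, 24, 14, 19, 3]
`count` takes the values: 0 → 1

Answer: 1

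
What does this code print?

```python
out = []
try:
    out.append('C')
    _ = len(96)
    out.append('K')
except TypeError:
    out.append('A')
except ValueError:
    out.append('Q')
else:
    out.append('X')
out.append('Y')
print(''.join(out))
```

Execution trace: 'C' (try body) → 'A' (except TypeError) → 'Y' (after the try/except). Output: CAY

Answer: CAY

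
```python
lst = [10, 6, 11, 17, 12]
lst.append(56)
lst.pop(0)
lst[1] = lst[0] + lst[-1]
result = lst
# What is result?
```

Trace:
`lst = [10, 6, 11, 17, 12]` → lst = [10, 6, 11, 17, 12]
`lst.append(56)` → lst = [10, 6, 11, 17, 12, 56]
`lst.pop(0)` → lst = [6, 11, 17, 12, 56]
`lst[1] = lst[0] + lst[-1]` → lst = [6, 62, 17, 12, 56]
`result = lst` → result = [6, 62, 17, 12, 56]
So result = [6, 62, 17, 12, 56]

Answer: [6, 62, 17, 12, 56]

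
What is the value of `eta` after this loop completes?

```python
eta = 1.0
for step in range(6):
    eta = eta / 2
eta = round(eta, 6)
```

Halving LR 6 times: 1 / 2^6
`eta` takes the values: 1.0 → 0.5 → 0.25 → 0.125 → 0.0625 → 0.03125 → 0.015625

Answer: 0.015625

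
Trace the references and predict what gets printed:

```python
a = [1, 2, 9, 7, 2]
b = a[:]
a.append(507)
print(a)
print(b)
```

Key concept: slice [:] creates copy.
Step by step:
`a = [1, 2, 9, 7, 2]` → a = [1, 2, 9, 7, 2]
`b = a[:]` → b = [1, 2, 9, 7, 2]
`a.append(507)` → a = [1, 2, 9, 7, 2, 507]
`print(a)` → prints [1, 2, 9, 7, 2, 507]
`print(b)` → prints [1, 2, 9, 7, 2]

Answer:
[1, 2, 9, 7, 2, 507]
[1, 2, 9, 7, 2]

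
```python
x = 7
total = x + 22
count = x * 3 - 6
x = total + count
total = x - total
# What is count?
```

Trace:
`x = 7` → x = 7
`total = x + 22` → total = 29
`count = x * 3 - 6` → count = 15
`x = total + count` → x = 44
`total = x - total` → total = 15
So count = 15

Answer: 15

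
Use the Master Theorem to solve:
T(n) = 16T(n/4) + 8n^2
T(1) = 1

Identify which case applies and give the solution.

a=16, b=4, f(n)=8n^2. log_4(16) = 2. Since c=2 = 2, Case 2 applies: T(n) = Θ(n^log_b(a) · log n) = O(n^2 log n).

Answer: O(n^2 log n) - Case 2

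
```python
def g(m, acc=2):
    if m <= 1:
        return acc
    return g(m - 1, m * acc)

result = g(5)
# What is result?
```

Accumulator trace (n, acc): (5, 2) -> (4, 10) -> (3, 40) -> (2, 120) -> (1, 240) -> return 240

Answer: 240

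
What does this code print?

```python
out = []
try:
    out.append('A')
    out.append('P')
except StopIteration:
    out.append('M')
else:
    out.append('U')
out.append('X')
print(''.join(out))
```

Execution trace: 'A' (try body) → 'P' (try body, no exception) → 'U' (else) → 'X' (after the try/except). Output: APUX

Answer: APUX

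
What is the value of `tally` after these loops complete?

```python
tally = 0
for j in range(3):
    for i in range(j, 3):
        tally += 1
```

Upper triangle: 3 + 2 + ... + 1
`tally` takes the values: 0 → 1 → 2 → 3 → 4 → 5 → 6

Answer: 6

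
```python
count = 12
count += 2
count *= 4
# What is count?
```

Trace:
`count = 12` → count = 12
`count += 2` → count = 14
`count *= 4` → count = 56
So count = 56

Answer: 56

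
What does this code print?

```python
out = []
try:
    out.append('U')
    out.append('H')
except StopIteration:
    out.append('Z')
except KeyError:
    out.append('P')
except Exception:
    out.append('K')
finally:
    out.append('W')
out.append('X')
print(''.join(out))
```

Execution trace: 'U' (try body) → 'H' (try body, no exception) → 'W' (finally) → 'X' (after the try/except). Output: UHWX

Answer: UHWX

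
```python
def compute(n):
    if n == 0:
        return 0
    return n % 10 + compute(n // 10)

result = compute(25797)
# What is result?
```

Sum of digits of 25797: 7 + 9 + 7 + 5 + 2 = 30

Answer: 30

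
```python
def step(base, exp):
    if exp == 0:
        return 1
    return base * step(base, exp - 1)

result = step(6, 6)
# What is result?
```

step(6, 6) = 6 * 6 * 6 * 6 * 6 * 6 = 46656

Answer: 46656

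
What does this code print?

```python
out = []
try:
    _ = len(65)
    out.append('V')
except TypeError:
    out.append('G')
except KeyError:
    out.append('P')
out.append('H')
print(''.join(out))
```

Execution trace: 'G' (except TypeError) → 'H' (after the try/except). Output: GH

Answer: GH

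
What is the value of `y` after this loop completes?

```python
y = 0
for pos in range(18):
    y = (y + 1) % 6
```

Increment mod 6, 18 times = 0
`y` takes the values: 0 → 1 → 2 → 3 → 4 → 5 → 0 → 1 → 2 → 3 → 4 → 5 → 0 → 1 → 2 → 3 → 4 → 5 → 0

Answer: 0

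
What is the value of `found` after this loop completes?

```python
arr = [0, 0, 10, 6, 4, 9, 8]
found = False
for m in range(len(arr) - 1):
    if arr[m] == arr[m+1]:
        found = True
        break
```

Check consecutive duplicates in [0, 0, 10, 6, 4, 9, 8]
`found` takes the values: False → True

Answer: True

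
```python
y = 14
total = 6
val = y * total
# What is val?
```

Trace:
`y = 14` → y = 14
`total = 6` → total = 6
`val = y * total` → val = 84
So val = 84

Answer: 84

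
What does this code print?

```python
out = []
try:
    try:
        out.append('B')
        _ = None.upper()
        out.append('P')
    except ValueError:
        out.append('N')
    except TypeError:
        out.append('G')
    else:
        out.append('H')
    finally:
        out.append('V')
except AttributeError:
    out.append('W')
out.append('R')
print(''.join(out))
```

Execution trace: 'B' (try body) → 'V' (finally) → 'W' (outer except AttributeError) → 'R' (after the try/except). Output: BVWR

Answer: BVWR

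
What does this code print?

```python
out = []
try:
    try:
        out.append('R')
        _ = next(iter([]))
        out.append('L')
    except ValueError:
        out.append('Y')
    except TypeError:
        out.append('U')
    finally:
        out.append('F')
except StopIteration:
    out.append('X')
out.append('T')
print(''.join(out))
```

Execution trace: 'R' (try body) → 'F' (finally) → 'X' (outer except StopIteration) → 'T' (after the try/except). Output: RFXT

Answer: RFXT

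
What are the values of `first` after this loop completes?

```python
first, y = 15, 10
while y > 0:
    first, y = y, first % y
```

GCD of 15 and 10
`first` takes the values: 15 → 10 → 5

Answer: 5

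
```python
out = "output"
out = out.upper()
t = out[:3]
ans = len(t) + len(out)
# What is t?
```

Trace:
`out = "output"` → out = 'output'
`out = out.upper()` → out = 'OUTPUT'
`t = out[:3]` → t = 'OUT'
`ans = len(t) + len(out)` → ans = 9
So t = 'OUT'

Answer: 'OUT'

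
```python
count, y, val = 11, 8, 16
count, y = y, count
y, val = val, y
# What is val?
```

Trace:
`count, y, val = 11, 8, 16` → count = 11; y = 8; val = 16
`count, y = y, count` → count = 8; y = 11
`y, val = val, y` → y = 16; val = 11
So val = 11

Answer: 11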